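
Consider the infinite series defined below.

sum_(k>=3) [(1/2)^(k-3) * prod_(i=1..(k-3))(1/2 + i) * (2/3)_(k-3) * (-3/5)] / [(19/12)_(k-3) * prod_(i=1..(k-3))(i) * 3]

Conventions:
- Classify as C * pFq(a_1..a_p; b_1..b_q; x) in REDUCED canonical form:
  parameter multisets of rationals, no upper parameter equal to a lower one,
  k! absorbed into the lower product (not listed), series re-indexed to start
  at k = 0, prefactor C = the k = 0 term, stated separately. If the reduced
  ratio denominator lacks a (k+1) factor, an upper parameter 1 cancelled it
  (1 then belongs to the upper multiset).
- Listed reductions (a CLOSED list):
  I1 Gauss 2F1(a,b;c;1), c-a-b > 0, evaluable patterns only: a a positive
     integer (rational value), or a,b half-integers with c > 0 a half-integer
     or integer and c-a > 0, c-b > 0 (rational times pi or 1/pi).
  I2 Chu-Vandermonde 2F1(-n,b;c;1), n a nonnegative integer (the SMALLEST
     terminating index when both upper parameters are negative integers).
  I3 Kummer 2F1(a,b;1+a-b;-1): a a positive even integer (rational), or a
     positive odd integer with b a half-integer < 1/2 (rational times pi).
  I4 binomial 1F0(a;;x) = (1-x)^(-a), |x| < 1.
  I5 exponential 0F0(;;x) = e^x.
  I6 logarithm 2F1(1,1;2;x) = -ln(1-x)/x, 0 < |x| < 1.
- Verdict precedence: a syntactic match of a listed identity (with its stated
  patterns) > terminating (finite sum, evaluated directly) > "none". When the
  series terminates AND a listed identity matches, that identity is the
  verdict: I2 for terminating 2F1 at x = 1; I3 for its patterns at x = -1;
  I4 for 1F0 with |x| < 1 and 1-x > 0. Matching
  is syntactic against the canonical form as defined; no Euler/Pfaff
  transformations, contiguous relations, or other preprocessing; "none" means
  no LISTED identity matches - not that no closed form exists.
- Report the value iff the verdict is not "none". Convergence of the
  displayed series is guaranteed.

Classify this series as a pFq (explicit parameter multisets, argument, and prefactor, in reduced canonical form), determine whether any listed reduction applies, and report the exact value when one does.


Prefactor -1/5, argument 1/2: 2F1 with upper {2/3, 3/2} over lower {19/12}. Verdict: none. A 2F1 with upper {2/3, 3/2} fits none of I1-I6 at x = 1/2; the sum runs forever.

First insight: x = (1/2) and the running product (C = -1/5) telescopes to a rising factorial.
Ratio: r(k) = (1/2) * (k+2/3) (k+3/2) / [(k+19/12) (k+1)] ; factor over Q: parameters, x = (1/2), and C = -1/5.


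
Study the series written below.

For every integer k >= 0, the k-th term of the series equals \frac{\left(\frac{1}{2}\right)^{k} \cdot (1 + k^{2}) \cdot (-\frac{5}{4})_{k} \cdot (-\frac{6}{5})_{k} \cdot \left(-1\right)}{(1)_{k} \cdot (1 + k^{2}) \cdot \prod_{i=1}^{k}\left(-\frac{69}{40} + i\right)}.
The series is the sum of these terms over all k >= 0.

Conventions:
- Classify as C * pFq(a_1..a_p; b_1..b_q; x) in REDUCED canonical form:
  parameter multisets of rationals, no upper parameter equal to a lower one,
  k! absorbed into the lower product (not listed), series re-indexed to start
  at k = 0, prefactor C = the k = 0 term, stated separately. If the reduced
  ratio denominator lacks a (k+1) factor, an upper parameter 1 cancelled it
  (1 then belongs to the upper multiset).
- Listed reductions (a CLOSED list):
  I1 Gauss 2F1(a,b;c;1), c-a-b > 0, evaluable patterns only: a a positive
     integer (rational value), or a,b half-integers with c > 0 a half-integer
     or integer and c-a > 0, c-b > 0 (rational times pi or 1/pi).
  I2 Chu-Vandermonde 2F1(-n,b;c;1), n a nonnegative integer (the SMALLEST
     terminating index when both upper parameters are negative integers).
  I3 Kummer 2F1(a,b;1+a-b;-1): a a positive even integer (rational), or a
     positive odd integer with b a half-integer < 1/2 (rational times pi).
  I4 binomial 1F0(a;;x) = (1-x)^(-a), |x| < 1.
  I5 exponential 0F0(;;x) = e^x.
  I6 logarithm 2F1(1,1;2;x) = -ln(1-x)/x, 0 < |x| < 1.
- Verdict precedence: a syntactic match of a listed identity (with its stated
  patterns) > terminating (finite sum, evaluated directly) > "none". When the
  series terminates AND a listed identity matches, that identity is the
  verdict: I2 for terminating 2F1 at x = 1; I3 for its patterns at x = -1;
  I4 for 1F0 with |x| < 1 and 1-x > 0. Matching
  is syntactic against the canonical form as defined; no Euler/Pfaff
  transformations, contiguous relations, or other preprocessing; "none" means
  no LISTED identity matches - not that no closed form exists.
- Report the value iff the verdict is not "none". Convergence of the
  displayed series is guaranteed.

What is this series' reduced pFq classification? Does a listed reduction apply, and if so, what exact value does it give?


With C = -1: the canonical form is 2F1(-\frac{5}{4}, -\frac{6}{5}; -\frac{29}{40}; \frac{1}{2}). Verdict: none - at argument \frac{1}{2} the multisets {-\frac{5}{4}, -\frac{6}{5}} ; {-\frac{29}{40}} match no listed identity.

Key observation: t_0 = -1 here, and the lower running product (prefactor -1) is a rising factorial.
Term ratio: r(k) = \frac{1}{2} * (k-\frac{5}{4}) (k-\frac{6}{5}) / [(k-\frac{29}{40}) (k+1)] - rational; roots negated = parameters, x = \frac{1}{2}, C = -1.


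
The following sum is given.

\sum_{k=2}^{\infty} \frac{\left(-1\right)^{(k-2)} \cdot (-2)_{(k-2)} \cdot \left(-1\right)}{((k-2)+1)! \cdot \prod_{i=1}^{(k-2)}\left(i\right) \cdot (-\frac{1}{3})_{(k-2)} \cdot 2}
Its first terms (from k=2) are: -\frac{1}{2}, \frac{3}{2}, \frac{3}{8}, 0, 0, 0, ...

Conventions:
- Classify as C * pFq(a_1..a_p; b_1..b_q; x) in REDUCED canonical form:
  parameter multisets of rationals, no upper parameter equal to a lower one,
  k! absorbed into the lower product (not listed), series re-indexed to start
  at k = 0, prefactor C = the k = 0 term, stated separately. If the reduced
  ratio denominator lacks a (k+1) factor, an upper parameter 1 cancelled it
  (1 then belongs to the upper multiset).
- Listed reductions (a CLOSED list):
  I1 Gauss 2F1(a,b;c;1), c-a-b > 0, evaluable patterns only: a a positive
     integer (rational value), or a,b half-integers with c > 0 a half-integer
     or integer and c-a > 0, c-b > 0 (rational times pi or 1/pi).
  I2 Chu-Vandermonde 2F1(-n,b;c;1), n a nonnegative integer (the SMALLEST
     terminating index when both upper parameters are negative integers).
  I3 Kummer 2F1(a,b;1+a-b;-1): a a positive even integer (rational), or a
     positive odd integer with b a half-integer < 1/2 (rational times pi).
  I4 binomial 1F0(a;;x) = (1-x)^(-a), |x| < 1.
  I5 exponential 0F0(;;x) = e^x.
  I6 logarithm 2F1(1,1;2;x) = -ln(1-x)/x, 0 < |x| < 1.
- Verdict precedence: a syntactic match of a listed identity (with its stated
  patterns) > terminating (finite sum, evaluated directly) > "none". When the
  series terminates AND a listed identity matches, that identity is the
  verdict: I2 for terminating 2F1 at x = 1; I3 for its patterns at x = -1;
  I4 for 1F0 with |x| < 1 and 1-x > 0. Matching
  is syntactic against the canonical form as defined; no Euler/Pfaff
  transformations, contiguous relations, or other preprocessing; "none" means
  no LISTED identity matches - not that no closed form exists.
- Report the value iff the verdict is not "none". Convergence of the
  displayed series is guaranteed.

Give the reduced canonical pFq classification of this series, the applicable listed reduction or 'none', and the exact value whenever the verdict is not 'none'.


With C = -\frac{1}{2}: the canonical form is 1F2(-2; -\frac{1}{3}, 2; -1). Verdict: terminating - the sum ends at index 2 because -2 is a negative integer; exact evaluation follows. Sum: \frac{11}{8}.

Key step: with t_0 = -\frac{1}{2}, the product of the first k integers (C = -1/2) is k!.
Ratio: r(k) = -1 * (k-2) / [(k-\frac{1}{3}) (k+2) (k+1)] - rational in k, leading ratio -1; with t_0 = -\frac{1}{2}, classification follows.


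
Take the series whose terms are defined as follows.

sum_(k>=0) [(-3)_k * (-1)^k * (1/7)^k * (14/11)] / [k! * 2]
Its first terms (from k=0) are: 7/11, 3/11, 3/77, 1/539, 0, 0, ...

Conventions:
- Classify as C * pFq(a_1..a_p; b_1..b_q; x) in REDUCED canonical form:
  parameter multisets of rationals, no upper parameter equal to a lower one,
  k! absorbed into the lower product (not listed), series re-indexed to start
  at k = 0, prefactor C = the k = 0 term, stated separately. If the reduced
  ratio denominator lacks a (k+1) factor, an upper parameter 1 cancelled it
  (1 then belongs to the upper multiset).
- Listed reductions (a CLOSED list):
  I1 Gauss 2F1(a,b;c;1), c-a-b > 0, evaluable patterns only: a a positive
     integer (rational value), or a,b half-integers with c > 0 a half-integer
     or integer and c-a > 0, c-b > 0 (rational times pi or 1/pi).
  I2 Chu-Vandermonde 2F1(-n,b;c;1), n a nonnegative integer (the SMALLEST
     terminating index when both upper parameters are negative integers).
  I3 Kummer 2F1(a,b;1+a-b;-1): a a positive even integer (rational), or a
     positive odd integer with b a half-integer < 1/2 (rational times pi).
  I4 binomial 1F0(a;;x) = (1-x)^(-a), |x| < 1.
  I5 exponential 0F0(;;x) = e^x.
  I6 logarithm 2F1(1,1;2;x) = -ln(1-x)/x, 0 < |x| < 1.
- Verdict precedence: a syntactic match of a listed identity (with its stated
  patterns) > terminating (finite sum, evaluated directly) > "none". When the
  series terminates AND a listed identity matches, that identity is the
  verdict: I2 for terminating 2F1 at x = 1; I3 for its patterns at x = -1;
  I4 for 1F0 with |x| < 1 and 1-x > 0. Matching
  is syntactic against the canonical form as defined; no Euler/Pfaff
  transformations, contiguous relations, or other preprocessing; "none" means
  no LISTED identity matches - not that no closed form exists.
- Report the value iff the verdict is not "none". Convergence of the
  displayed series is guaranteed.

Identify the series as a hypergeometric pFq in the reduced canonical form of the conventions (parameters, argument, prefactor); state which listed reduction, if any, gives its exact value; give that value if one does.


Classification (C = 7/11): 1F0 with upper {-3}, lower {-}, argument x = -1/7. Verdict: the I4 binomial reduction fires (the 1F0 binomial series: exponent 3, x = -1/7). Exact value: 512/539.

Key observation: x = (-1/7) and the (-1)^k factor (C = 7/11) folds into the argument's sign.
Adjacent-term ratio: r(k) = (-1/7) * (k-3) / [(k+1)] - poly over poly, x = (-1/7) from leading terms; C = 7/11 at k = 0.


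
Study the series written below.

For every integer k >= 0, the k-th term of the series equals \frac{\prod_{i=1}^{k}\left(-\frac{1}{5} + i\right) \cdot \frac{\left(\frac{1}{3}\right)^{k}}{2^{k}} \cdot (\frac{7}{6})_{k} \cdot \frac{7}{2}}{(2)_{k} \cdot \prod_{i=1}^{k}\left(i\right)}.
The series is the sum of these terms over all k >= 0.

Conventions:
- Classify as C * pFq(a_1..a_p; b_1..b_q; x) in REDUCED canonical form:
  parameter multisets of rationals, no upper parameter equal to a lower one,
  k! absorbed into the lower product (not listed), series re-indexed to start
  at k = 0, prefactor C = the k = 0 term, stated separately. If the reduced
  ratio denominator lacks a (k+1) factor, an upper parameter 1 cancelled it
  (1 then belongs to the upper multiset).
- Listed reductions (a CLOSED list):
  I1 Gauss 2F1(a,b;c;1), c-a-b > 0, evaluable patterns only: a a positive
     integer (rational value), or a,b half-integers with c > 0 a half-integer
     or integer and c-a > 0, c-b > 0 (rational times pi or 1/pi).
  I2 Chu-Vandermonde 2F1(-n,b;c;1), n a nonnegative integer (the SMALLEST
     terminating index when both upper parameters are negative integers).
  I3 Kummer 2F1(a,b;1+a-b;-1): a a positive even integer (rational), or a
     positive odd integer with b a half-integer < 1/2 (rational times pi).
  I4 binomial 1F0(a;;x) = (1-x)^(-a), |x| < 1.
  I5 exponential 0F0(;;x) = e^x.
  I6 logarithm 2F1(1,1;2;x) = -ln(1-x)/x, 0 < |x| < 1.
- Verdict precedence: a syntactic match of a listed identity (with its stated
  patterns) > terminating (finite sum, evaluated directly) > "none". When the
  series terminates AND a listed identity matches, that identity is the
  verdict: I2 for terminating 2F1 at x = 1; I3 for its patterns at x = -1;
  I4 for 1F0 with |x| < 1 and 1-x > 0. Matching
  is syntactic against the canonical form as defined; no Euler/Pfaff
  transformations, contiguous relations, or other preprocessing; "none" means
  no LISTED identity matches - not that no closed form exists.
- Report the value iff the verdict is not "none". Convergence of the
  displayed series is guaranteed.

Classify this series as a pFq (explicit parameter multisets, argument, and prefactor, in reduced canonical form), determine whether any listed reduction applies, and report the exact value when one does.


With C = \frac{7}{2}: the canonical form is 2F1(\frac{4}{5}, \frac{7}{6}; 2; \frac{1}{6}). Verdict: none. No listed pattern accepts 2F1(\frac{4}{5}, \frac{7}{6}; 2; \frac{1}{6}).

Key observation: t_0 being \frac{7}{2}, the running product (C = 7/2, x = 1/6) telescopes to a rising factorial.
Step ratio: r(k) = \frac{1}{6} * (k+\frac{4}{5}) (k+\frac{7}{6}) / [(k+2) (k+1)] ; factor over Q: parameters, x = \frac{1}{6}, and C = \frac{7}{2}.


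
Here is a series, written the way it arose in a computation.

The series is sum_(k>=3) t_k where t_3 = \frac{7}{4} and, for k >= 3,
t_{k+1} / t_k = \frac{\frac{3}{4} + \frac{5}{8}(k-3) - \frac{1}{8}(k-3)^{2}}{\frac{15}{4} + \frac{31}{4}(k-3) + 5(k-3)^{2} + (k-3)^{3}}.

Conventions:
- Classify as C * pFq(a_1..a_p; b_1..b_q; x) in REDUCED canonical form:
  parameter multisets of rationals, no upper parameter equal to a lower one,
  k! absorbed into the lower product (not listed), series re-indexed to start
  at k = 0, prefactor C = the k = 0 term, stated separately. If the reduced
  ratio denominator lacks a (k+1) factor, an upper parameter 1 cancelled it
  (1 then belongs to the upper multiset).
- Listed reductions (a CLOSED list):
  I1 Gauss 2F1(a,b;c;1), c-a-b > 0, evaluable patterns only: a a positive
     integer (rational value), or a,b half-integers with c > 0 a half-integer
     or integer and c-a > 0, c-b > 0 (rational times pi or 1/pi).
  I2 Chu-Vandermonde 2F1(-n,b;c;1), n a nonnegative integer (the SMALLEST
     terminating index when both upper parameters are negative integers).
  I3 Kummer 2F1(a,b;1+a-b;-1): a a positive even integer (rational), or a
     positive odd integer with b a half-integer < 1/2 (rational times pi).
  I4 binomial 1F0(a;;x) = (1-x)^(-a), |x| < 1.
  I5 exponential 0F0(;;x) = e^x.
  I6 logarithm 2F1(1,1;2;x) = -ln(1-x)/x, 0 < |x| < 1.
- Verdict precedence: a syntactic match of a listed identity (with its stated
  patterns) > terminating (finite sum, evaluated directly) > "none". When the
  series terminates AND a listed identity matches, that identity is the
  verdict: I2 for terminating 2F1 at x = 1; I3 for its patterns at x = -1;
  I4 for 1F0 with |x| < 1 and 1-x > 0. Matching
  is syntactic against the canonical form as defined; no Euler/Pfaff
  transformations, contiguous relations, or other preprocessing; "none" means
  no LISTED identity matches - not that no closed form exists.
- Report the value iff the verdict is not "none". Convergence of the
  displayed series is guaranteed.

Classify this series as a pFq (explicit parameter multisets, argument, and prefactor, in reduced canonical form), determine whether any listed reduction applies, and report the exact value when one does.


At argument -\frac{1}{8}: a 2F2 with upper {-6, 1}, lower {\frac{3}{2}, \frac{5}{2}}, scaled by C = \frac{7}{4}. Verdict: terminating. With -6 upstairs the series is a 7-term polynomial sum; evaluated term by term. Its exact value is \frac{9859132531}{4637833200}.

Key observation: t_0 = \frac{7}{4} here, and factor the ratio over Q (C = 7/4, x = -1/8): negated roots = parameters.
Step ratio: r(k) = -\frac{1}{8} * (k-6) (k+1) / [(k+\frac{3}{2}) (k+\frac{5}{2}) (k+1)] - rational in k. x = -\frac{1}{8}; t_0 = \frac{7}{4}; negate the roots.


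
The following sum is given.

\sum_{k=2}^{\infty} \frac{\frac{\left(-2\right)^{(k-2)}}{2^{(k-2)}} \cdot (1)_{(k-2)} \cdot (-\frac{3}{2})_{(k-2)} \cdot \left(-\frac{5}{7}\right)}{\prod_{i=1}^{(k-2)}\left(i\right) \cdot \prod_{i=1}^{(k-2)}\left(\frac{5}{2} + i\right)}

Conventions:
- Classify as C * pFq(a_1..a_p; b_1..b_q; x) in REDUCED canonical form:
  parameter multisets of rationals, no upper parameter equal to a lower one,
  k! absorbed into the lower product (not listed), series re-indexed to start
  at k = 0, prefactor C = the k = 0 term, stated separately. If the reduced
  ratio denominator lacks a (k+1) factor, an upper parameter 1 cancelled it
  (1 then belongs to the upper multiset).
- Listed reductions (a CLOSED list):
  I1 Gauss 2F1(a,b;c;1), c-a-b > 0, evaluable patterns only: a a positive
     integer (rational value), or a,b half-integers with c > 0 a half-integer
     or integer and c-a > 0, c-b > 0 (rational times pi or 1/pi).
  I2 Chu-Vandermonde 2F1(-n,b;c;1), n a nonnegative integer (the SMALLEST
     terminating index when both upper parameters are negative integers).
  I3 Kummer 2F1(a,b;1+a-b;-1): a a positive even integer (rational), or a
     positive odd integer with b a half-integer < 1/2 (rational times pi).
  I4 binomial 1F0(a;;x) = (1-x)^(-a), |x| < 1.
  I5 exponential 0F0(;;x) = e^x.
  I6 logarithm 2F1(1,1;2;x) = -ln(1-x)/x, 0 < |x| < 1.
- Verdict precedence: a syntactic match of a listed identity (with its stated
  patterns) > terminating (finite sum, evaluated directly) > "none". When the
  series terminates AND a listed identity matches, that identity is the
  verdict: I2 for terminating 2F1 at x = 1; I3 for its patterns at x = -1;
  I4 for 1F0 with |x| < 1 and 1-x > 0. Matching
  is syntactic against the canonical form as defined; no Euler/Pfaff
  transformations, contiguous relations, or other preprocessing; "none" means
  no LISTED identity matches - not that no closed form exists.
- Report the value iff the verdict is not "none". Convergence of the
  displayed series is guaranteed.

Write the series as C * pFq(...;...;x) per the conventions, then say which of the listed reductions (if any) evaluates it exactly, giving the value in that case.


Prefactor -\frac{5}{7}, argument -1: 2F1 with upper {-\frac{3}{2}, 1} over lower {\frac{7}{2}}. Verdict (x = -1): the Kummer evaluation I3 applies (x = -1; c = \frac{7}{2} equals 1+a-b for upper {-\frac{3}{2}, 1}: listed pattern). Exact value: \left(-\frac{75}{224}\right) \cdot \pi.

Key observation: t_0 being -\frac{5}{7}, the lower running product (C = -5/7) is a rising factorial.
Adjacent-term ratio: r(k) = -1 * (k-\frac{3}{2}) (k+1) / [(k+\frac{7}{2}) (k+1)] - poly over poly, x = -1 from leading terms; C = -\frac{5}{7} at k = 0.


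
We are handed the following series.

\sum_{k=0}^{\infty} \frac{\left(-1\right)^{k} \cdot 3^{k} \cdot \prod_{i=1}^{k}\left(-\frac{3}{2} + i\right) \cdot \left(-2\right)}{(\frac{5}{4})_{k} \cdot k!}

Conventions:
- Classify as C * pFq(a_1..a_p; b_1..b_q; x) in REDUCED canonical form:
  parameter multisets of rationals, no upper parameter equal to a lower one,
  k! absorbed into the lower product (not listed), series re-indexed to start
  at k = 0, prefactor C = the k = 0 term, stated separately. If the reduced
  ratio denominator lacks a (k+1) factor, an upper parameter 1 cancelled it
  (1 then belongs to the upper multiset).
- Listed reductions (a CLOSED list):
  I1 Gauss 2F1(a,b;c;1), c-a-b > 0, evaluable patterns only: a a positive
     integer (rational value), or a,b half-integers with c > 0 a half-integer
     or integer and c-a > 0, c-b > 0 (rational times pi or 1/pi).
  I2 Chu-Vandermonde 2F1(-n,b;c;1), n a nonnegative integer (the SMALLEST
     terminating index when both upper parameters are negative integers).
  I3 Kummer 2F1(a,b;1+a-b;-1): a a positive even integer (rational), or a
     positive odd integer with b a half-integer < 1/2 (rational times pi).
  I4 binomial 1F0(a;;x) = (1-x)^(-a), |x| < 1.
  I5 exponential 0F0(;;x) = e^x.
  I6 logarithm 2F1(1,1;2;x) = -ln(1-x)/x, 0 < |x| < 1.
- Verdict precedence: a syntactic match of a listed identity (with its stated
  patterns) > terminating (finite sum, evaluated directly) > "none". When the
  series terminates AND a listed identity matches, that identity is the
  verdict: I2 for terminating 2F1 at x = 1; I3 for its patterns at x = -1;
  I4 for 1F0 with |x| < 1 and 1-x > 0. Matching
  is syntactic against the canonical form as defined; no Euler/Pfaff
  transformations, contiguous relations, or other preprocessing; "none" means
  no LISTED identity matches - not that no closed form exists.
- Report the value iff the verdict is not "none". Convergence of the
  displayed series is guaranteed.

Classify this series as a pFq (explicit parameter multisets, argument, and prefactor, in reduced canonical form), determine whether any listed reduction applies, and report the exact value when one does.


At argument -3: a 1F1 with upper {-\frac{1}{2}}, lower {\frac{5}{4}}, scaled by C = -2. Verdict: none. Every listed pattern misses the 1F1 form at -3, upper {-\frac{1}{2}}.

First insight: from the first term -2: the (-1)^k factor (C = -2) folds into the argument's sign.
Consecutive-term ratio: r(k) = -3 * (k-\frac{1}{2}) / [(k+\frac{5}{4}) (k+1)] ; factor over Q: parameters, x = -3, and C = -2.


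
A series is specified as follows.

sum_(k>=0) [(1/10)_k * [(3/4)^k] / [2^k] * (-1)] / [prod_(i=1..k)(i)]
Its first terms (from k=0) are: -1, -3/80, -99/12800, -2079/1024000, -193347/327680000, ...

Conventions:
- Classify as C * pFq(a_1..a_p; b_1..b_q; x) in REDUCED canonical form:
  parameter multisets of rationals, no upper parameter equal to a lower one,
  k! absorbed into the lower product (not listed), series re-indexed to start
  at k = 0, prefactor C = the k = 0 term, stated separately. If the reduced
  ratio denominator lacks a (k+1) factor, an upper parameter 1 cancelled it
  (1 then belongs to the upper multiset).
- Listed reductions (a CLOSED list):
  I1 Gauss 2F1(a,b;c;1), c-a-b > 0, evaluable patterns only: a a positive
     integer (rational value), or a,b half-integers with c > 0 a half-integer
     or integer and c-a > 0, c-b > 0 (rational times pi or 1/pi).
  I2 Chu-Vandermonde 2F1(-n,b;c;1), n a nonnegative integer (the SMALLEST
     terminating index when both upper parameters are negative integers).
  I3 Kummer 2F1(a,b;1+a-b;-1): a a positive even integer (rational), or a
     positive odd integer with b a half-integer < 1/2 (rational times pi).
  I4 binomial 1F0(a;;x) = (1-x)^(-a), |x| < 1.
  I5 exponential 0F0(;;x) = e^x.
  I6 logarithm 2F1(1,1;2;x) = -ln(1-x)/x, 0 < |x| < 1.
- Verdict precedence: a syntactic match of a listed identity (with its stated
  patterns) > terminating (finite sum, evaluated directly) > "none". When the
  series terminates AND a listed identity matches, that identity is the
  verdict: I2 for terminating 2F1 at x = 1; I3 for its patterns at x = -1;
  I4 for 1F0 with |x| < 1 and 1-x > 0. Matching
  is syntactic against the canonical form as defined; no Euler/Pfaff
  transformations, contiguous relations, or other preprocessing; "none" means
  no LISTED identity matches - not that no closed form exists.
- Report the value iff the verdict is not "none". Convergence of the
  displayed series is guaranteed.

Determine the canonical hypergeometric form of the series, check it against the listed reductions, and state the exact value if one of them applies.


Canonical form: C = -1 times 1F0 with upper {1/10}, lower {-}, x = 3/8. Verdict: the I4 binomial reduction matches (the 1F0 binomial series: exponent -1/10, x = 3/8). Sum: (-1) * (5/8)^(-1/10).

Key observation: t_0 being -1, the two k-th powers (C = -1, x = 3/8) combine into one argument.
Step ratio: r(k) = (3/8) * (k+1/10) / [(k+1)] - poly over poly, x = (3/8) from leading terms; C = -1 at k = 0.


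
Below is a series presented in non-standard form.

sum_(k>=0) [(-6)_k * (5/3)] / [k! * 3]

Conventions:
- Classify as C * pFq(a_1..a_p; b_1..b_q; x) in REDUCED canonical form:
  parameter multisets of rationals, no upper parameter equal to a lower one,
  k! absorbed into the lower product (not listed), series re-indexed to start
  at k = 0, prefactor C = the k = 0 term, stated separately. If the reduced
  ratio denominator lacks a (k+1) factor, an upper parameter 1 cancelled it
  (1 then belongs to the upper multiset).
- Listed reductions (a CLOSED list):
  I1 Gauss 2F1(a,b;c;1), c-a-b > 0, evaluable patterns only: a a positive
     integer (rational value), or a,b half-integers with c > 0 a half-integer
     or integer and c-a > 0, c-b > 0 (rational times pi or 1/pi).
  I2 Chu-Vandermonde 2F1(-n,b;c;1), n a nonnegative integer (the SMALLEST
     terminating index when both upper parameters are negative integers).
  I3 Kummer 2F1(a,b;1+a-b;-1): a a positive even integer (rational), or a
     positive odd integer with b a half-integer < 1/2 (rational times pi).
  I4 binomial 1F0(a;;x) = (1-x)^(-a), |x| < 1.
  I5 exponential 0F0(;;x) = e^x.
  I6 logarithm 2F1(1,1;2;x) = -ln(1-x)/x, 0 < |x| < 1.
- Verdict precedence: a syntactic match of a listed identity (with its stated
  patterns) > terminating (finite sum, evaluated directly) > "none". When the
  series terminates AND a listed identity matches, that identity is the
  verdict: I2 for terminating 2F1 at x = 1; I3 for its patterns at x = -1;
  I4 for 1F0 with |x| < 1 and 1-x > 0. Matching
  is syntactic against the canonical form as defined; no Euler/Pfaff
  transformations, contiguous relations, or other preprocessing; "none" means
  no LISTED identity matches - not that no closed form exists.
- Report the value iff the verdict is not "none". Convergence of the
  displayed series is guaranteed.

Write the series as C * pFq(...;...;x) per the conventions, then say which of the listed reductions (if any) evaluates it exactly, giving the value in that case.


Canonical form: C = 5/9 times 1F0 with upper {-6}, lower {-}, x = 1. Verdict: terminating. (-6)_k vanishes past k = 6, leaving a 7-term sum, computed directly. Sum: 0.

First insight: t_0 being 5/9, the constant factors (C = 5/9) combine into one prefactor.
Consecutive-term ratio: r(k) = 1 * (k-6) / [(k+1)] - poly over poly, x = 1 from leading terms; C = 5/9 at k = 0.


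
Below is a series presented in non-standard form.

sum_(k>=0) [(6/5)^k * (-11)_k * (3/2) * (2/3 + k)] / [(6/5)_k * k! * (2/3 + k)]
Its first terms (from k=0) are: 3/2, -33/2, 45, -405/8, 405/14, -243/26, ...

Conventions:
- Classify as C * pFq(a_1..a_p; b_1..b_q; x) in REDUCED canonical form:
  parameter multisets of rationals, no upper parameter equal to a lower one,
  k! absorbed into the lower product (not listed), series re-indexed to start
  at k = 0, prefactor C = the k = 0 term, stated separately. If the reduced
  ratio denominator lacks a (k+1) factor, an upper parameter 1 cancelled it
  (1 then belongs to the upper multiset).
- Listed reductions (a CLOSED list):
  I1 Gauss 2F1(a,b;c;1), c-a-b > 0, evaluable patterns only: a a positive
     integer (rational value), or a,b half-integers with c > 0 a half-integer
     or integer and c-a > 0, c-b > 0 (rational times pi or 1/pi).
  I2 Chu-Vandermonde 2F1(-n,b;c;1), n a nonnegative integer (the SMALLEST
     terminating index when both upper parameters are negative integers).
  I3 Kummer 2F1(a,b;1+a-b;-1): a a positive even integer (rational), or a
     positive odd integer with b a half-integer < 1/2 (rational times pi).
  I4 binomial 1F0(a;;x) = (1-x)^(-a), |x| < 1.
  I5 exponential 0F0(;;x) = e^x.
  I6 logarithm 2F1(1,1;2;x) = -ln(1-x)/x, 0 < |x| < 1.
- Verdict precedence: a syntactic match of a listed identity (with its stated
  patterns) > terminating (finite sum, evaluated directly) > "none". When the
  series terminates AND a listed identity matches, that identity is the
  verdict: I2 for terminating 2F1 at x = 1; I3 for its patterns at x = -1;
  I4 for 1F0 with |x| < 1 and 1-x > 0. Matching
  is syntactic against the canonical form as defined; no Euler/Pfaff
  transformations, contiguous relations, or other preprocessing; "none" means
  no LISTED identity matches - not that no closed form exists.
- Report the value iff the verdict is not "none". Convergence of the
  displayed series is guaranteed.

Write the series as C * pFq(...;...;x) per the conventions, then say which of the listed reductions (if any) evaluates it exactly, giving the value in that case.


Reduced: x = 6/5, 1F1, upper = {-11}, lower = {6/5}, C = 3/2. Verdict: terminating. With -11 upstairs the series is a 12-term polynomial sum; evaluated term by term. Its exact value is 15769921875/27857645816.

Key step: t_0 = 3/2 here, and the factor k + 2/3 cancels (top and bottom), leaving C = 3/2.
Term ratio: r(k) = (6/5) * (k-11) / [(k+6/5) (k+1)] - rational in k, leading ratio (6/5); with t_0 = 3/2, classification follows.


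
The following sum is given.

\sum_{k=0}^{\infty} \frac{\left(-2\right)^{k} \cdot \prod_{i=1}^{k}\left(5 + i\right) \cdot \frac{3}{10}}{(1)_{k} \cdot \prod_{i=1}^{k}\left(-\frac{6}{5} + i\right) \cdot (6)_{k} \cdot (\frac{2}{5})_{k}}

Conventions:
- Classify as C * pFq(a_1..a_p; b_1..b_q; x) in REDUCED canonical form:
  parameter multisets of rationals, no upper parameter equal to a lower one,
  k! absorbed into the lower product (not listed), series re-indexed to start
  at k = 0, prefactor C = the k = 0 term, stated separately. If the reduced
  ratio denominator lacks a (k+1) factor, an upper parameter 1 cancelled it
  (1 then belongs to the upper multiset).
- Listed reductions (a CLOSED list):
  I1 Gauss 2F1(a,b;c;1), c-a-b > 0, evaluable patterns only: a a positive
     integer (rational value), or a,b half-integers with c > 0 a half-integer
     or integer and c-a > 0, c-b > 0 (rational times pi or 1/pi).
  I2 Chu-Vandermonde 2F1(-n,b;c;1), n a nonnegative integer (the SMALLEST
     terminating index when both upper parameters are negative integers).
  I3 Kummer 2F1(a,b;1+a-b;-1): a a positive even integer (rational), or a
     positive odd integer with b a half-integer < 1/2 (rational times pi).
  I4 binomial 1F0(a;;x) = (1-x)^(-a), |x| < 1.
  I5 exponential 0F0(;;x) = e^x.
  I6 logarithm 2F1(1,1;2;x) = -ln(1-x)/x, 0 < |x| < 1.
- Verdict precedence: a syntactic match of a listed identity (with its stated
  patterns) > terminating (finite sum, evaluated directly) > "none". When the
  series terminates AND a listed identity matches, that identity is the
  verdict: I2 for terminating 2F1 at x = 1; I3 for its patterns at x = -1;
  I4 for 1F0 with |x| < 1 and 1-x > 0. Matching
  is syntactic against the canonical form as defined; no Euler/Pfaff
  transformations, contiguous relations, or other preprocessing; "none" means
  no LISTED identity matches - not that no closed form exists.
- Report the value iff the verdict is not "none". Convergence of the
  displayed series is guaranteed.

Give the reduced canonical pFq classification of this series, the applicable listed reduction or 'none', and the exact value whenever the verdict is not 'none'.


Key step: t_0 being \frac{3}{10}, (1)_k (C = 3/10, x = -2) is k! itself.
Consecutive-term ratio: r(k) = -2 * 1 / [(k-\frac{1}{5}) (k+\frac{2}{5}) (k+1)] - rational in k, leading ratio -2; with t_0 = \frac{3}{10}, classification follows.

Classification (C = \frac{3}{10}): 0F2 with upper {-}, lower {-\frac{1}{5}, \frac{2}{5}}, argument x = -2. Verdict: none. A 0F2 with upper {-} fits none of I1-I6 at x = -2; the sum runs forever.


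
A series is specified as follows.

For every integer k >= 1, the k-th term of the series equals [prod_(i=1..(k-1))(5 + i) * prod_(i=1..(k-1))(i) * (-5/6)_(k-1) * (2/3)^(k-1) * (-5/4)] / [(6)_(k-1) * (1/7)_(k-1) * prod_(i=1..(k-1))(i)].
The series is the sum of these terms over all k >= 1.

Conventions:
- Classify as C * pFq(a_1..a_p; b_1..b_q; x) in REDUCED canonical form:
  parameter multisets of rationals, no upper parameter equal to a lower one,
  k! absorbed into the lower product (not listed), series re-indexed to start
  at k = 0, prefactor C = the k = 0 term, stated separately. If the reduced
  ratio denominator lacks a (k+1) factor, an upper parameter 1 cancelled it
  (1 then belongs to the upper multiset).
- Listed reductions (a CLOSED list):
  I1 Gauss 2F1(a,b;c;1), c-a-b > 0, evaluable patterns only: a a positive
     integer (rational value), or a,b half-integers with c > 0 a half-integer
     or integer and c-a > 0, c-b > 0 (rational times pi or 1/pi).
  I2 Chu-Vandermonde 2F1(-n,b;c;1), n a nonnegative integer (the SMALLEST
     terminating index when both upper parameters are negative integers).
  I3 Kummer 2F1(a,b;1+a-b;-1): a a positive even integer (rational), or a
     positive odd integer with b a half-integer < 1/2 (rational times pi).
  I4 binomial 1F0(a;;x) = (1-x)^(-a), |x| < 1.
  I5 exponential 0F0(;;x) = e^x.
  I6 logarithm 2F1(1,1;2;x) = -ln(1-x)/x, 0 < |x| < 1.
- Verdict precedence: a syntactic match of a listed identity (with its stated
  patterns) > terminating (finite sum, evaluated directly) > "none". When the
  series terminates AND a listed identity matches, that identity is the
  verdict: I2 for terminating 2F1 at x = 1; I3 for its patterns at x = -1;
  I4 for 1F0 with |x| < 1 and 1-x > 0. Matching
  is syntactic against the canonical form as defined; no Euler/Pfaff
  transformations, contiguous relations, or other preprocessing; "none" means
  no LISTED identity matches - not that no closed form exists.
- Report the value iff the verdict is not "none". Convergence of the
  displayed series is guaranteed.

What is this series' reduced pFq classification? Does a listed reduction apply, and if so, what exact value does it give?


Reduced: x = 2/3, 2F1, upper = {-5/6, 1}, lower = {1/7}, C = -5/4. Verdict: none. A 2F1 with upper {-5/6, 1} fits none of I1-I6 at x = 2/3; the sum runs forever.

Structural cue: t_0 being -5/4, the running product (C = -5/4) telescopes to a rising factorial.
Ratio: r(k) = (2/3) * (k-5/6) (k+1) / [(k+1/7) (k+1)] - rational; roots negated = parameters, x = (2/3), C = -5/4.


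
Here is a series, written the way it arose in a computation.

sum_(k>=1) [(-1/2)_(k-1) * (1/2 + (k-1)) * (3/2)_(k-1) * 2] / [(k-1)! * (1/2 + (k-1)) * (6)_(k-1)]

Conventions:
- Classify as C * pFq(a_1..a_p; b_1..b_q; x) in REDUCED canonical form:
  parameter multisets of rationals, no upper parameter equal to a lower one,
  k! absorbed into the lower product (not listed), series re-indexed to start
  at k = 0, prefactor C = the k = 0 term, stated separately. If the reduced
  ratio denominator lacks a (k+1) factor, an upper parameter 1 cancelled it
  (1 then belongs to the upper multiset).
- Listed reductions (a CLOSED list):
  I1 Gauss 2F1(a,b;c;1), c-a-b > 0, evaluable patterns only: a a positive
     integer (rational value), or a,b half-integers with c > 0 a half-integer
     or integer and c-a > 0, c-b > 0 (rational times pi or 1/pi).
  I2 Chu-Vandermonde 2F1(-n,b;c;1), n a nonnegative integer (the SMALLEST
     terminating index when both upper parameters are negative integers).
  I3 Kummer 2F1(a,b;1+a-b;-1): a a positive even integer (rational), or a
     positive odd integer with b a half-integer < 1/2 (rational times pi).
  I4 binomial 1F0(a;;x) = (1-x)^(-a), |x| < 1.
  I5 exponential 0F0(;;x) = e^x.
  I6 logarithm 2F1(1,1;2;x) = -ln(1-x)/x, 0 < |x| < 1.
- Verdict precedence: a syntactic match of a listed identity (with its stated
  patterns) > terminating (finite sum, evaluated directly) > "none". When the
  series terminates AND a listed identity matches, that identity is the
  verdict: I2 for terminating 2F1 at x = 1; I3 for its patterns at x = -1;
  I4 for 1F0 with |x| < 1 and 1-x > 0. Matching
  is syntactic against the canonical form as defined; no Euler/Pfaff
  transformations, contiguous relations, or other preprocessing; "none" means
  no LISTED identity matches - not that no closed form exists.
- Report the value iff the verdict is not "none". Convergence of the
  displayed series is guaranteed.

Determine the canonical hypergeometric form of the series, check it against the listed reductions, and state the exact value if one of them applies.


Canonical form: C = 2 times 2F1 with upper {-1/2, 3/2}, lower {6}, x = 1. Verdict (x = 1): the half-integer Gauss pattern (I1) applies (x = 1; upper {-1/2, 3/2} half-integers, c = 6 in the evaluable pattern). Hence: (131072/24255) / pi.

First insight: x = 1 and the factor k + 1/2 cancels (top and bottom), leaving C = 2.
Consecutive-term ratio: r(k) = 1 * (k-1/2) (k+3/2) / [(k+6) (k+1)] - rational; roots negated = parameters, x = 1, C = 2.


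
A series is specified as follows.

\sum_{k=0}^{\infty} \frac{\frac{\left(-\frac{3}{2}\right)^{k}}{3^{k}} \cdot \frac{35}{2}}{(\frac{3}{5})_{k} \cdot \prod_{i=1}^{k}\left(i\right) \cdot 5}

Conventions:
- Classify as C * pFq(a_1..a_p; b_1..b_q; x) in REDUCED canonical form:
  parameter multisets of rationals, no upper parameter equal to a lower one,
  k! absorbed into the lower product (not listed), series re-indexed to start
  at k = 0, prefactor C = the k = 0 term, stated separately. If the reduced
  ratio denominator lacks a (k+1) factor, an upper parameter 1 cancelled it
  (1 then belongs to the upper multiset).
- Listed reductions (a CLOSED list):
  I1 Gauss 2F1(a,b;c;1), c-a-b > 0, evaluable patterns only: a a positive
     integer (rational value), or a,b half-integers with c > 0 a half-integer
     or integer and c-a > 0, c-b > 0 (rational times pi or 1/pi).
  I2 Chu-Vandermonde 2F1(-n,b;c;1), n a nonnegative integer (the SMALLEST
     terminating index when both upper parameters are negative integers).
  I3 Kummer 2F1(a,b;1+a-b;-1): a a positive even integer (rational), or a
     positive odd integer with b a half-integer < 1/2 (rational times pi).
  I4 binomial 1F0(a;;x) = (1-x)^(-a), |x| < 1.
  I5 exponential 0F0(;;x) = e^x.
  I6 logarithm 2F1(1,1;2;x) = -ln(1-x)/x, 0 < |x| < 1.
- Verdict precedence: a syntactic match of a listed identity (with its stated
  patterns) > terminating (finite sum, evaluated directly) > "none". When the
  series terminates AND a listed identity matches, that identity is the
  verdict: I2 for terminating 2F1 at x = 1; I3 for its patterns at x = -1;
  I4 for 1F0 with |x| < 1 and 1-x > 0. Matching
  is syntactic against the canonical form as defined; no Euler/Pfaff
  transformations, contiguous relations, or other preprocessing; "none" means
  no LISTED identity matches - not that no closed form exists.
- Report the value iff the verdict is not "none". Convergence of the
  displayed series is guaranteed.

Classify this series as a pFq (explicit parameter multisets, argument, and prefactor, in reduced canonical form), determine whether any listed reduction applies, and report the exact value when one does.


Prefactor \frac{7}{2}, argument -\frac{1}{2}: 0F1 with upper {-} over lower {\frac{3}{5}}. Verdict: no listed reduction: x = -\frac{1}{2} and upper {-} fail every I1-I6 pattern.

First insight: with t_0 = \frac{7}{2}, the constant factors (C = 7/2, x = -1/2) combine into one prefactor.
Consecutive-term ratio: r(k) = -\frac{1}{2} * 1 / [(k+\frac{3}{5}) (k+1)] - poly over poly, x = -\frac{1}{2} from leading terms; C = \frac{7}{2} at k = 0.


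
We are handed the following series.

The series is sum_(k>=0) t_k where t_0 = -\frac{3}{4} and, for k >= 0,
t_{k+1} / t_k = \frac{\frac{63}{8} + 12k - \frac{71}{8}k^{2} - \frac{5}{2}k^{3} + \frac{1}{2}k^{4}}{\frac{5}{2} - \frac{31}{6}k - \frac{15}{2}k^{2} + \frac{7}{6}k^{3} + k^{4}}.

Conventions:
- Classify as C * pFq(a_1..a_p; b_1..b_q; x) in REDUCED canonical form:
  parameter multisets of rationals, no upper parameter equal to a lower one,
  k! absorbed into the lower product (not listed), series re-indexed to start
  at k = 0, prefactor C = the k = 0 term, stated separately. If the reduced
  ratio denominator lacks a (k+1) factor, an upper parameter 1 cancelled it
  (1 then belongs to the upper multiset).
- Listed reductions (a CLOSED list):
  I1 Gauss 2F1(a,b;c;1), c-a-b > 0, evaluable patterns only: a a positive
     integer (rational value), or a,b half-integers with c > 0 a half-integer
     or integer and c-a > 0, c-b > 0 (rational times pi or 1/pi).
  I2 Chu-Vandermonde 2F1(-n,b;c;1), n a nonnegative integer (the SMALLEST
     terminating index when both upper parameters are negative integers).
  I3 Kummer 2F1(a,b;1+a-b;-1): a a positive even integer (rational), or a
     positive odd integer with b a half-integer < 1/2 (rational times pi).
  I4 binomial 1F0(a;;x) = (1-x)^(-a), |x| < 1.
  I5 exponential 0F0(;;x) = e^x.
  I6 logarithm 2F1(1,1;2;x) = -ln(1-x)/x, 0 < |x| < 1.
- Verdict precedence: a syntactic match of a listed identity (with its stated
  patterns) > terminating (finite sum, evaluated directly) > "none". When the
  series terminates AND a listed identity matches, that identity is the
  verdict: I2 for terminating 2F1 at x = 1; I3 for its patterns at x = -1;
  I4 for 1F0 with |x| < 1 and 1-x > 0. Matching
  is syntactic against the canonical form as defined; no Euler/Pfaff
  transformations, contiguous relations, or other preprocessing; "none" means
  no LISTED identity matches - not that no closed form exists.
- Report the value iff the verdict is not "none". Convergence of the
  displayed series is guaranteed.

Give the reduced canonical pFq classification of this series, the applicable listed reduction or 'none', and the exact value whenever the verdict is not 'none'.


This is -\frac{3}{4} * 3F2(-7, -\frac{3}{2}, \frac{1}{2}; -\frac{5}{2}, -\frac{1}{3}; \frac{1}{2}) in reduced canonical form. Verdict: terminating - the sum ends at index 7 because -7 is a negative integer; exact evaluation follows. Sum: -\frac{1268639247}{1960837120}.

Key step: x = \frac{1}{2} and the parameter 3 appears in both the upper and lower lists and cancels.
Step ratio: r(k) = \frac{1}{2} * (k-7) (k-\frac{3}{2}) (k+\frac{1}{2}) / [(k-\frac{5}{2}) (k-\frac{1}{3}) (k+1)] - rational in k, leading ratio \frac{1}{2}; with t_0 = -\frac{3}{4}, classification follows.
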